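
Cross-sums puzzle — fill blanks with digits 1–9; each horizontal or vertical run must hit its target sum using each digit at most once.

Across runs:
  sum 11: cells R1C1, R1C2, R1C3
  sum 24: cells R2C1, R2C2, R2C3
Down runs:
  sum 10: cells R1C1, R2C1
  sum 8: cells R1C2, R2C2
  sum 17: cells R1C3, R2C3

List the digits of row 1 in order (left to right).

2 1 8

24 in 3 cells must be {7,8,9}; 17 in 2 cells must be {8,9}.
The 11 across and the 17 down share only 8, so R1C3 = 8.
The 24 across and the 8 down share only 7, so R2C2 = 7.
R2C3 = 17 − 8 = 9 completes the 17 down.
R1C2 = 8 − 7 = 1 completes the 8 down.
R2C1 = 24 − 16 = 8 completes the 24 across.
R1C1 = 11 − 9 = 2 completes the 11 across.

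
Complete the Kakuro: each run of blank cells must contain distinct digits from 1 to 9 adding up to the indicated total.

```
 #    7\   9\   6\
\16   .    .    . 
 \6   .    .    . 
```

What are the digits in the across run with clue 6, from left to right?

3 2 1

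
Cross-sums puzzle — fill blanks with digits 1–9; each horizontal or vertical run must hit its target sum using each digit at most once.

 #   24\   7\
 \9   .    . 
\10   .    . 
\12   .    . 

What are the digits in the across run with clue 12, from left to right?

24 in 3 cells must be {7,8,9}; 7 in 3 cells must be {1,2,4}.
The 12 across and the 7 down share only 4, so R3C2 = 4.
R3C1 = 12 − 4 = 8 completes the 12 across.
Given what's placed, R1C1 must be 7 to fit the 9 across and 24 down.
R1C2 = 9 − 7 = 2 completes the 9 across.
R2C1 = 24 − 15 = 9 completes the 24 down.
R2C2 = 10 − 9 = 1 completes the 10 across.

8, 4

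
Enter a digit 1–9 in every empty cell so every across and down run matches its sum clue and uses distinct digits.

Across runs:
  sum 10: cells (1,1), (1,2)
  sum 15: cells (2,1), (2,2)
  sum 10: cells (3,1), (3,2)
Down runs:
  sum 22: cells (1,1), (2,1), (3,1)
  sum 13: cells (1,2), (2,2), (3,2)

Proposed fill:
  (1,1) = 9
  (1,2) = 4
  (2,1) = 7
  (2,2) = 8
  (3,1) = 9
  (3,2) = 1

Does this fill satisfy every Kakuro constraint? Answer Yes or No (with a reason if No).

No — the down run (1,1)–(3,1) sums to 25, not 22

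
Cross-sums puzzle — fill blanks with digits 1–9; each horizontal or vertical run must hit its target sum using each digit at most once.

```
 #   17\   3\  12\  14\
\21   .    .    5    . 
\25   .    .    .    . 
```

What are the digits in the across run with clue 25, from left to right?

9, 1, 7, 8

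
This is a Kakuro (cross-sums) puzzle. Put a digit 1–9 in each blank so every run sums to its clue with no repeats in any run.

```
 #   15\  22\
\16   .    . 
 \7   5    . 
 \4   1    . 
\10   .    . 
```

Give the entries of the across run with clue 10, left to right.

2 8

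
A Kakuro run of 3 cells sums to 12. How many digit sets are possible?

3 distinct digits from 1–9 sum between 6 and 24.

7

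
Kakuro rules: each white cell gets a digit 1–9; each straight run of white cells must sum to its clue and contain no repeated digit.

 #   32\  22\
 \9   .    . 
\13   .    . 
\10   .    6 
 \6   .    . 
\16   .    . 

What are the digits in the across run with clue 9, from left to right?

6 3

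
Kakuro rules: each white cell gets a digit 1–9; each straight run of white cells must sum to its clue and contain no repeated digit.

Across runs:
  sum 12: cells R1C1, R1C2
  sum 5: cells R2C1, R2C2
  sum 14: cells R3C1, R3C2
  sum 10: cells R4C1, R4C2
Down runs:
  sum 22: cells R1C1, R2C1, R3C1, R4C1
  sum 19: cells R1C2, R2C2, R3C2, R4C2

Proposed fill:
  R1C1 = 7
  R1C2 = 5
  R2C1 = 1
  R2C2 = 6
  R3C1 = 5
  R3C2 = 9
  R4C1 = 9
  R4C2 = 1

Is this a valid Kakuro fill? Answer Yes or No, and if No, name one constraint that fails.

No — the across run R2C1–R2C2 sums to 7, not 5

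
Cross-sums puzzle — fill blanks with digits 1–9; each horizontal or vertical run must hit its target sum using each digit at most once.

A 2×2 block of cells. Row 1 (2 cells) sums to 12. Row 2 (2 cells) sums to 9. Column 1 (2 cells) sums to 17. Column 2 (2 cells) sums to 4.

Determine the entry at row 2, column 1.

17 in 2 cells must be {8,9}; 4 in 2 cells must be {1,3}.
The 12 across and the 4 down share only 3, so (1,2) = 3.
The 9 across and the 17 down share only 8, so (2,1) = 8.
(2,2) = 9 − 8 = 1 completes the 9 across.
(1,1) = 12 − 3 = 9 completes the 12 across.

8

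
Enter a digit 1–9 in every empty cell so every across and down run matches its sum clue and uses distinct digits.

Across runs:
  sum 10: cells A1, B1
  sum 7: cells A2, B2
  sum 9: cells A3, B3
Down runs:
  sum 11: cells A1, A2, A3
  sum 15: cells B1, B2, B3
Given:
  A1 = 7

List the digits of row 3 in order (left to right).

1 8

B1 = 10 − 7 = 3 completes the 10 across.
Nothing is forced directly, so branch on A2, whose candidates are 1 or 3. If A2 = 1: then B2 would have to be in {6} for the 7 across but in {4,5,7,8} for the 15 down — contradiction. So A2 = 3.
B2 = 7 − 3 = 4 completes the 7 across.
A3 = 11 − 10 = 1 completes the 11 down.
B3 = 9 − 1 = 8 completes the 9 across.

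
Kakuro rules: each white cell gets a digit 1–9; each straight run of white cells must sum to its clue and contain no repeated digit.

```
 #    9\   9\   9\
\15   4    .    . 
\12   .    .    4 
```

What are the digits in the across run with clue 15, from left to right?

R1C3 = 9 − 4 = 5 completes the 9 down.
R2C1 = 9 − 4 = 5 completes the 9 down.
R2C2 = 12 − 9 = 3 completes the 12 across.
R1C2 = 15 − 9 = 6 completes the 15 across.

4 6 5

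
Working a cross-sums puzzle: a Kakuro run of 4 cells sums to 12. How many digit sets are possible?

2

4 distinct digits from 1–9 sum between 10 and 30.
Enumerating: {1,2,3,6}, {1,2,4,5}.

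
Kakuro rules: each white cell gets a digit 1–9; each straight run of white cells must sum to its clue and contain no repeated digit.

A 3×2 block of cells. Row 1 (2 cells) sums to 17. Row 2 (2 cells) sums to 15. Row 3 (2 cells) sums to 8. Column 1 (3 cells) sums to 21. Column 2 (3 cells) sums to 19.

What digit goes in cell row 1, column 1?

17 in 2 cells must be {8,9}.
Nothing is forced directly, so branch on (3,1), whose candidates are 5 or 6 or 7. If (3,1) = 5: that forces (1,1) = 9, (1,2) = 8, (2,1) = 7, after which (2,2) would have to be in {8} for the 15 across but in {2,4,5,6,7,9} for the 19 down — contradiction. If (3,1) = 7: then (3,2) would have to be in {1} for the 8 across but in {2,3,4,5,6,7,8,9} for the 19 down — contradiction. So (3,1) = 6.
Given what's placed, (1,1) must be 8 to fit the 17 across and 21 down.
(1,2) = 17 − 8 = 9 completes the 17 across.
(2,1) = 21 − 14 = 7 completes the 21 down.
(2,2) = 15 − 7 = 8 completes the 15 across.
(3,2) = 8 − 6 = 2 completes the 8 across.

8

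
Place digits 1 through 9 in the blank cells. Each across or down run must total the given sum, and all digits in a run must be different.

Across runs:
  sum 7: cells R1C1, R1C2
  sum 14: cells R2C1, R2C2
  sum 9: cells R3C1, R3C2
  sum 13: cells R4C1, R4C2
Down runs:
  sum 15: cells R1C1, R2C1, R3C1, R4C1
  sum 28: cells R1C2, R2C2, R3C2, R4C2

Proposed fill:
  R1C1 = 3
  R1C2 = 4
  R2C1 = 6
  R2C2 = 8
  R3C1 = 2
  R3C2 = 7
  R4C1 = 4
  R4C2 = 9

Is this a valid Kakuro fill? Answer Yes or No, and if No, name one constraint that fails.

Yes

Across: 3+4=7; 6+8=14; 2+7=9; 4+9=13. Down: 3+6+2+4=15; 4+8+7+9=28. No digit repeats within any run.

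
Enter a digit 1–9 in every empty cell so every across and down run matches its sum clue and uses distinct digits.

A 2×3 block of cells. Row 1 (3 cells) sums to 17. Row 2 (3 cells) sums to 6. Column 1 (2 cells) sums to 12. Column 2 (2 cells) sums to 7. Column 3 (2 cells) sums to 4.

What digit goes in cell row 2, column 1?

3

6 in 3 cells must be {1,2,3}; 4 in 2 cells must be {1,3}.
The 6 across and the 12 down share only 3, so (2,1) = 3.
Given what's placed, (2,3) must be 1 to fit the 6 across and 4 down.
(1,1) = 12 − 3 = 9 completes the 12 down.
(1,3) = 4 − 1 = 3 completes the 4 down.
(2,2) = 6 − 4 = 2 completes the 6 across.
(1,2) = 17 − 12 = 5 completes the 17 across.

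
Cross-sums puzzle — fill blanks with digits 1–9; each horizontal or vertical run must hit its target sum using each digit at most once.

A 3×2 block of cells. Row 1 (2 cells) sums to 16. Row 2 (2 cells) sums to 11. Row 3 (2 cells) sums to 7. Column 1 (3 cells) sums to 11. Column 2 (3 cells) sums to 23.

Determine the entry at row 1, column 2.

16 in 2 cells must be {7,9}; 23 in 3 cells must be {6,8,9}.
The 16 across and the 11 down share only 7, so (1,1) = 7.
(1,2) = 16 − 7 = 9 completes the 16 across.
Given what's placed, (2,1) must be 3 to fit the 11 across and 11 down.
(2,2) = 11 − 3 = 8 completes the 11 across.
(3,1) = 11 − 10 = 1 completes the 11 down.
(3,2) = 7 − 1 = 6 completes the 7 across.

9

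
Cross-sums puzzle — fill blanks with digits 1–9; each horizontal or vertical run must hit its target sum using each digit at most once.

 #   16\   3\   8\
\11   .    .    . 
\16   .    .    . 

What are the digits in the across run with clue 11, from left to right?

7 1 3

16 in 2 cells must be {7,9}; 3 in 2 cells must be {1,2}.
The 11 across and the 16 down share only 7, so R1C1 = 7.
Given what's placed, R1C2 must be 1 to fit the 11 across and 3 down.
R1C3 = 11 − 8 = 3 completes the 11 across.
R2C1 = 16 − 7 = 9 completes the 16 down.
R2C2 = 3 − 1 = 2 completes the 3 down.
R2C3 = 16 − 11 = 5 completes the 16 across.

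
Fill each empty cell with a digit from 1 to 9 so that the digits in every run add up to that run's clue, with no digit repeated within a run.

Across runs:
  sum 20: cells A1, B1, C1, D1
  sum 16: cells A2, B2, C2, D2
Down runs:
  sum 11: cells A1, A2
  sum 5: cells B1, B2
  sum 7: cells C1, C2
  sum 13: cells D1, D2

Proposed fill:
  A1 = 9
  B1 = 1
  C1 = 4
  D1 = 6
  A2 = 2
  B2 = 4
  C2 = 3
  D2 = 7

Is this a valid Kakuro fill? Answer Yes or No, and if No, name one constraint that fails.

Yes

Across: 9+1+4+6=20; 2+4+3+7=16. Down: 9+2=11; 1+4=5; 4+3=7; 6+7=13. No digit repeats within any run.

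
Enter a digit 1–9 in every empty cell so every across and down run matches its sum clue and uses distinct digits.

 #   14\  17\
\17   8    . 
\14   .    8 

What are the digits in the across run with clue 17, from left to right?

17 in 2 cells must be {8,9}.
R1C2 = 17 − 8 = 9 completes the 17 across.
R2C1 = 14 − 8 = 6 completes the 14 across.

8 9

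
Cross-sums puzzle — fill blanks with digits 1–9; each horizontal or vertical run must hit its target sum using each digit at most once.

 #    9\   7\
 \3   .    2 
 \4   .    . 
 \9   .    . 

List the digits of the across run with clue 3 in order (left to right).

1 2

3 in 2 cells must be {1,2}; 4 in 2 cells must be {1,3}; 7 in 3 cells must be {1,2,4}.
R1C1 = 3 − 2 = 1 completes the 3 across.
Given what's placed, R2C1 must be 3 to fit the 4 across and 9 down.
R2C2 = 4 − 3 = 1 completes the 4 across.
R3C1 = 9 − 4 = 5 completes the 9 down.
R3C2 = 9 − 5 = 4 completes the 9 across.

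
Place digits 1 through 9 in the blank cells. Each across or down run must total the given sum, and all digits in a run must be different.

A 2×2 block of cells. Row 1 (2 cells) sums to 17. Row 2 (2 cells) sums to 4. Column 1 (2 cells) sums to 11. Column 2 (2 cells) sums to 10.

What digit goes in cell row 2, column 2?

1

17 in 2 cells must be {8,9}; 4 in 2 cells must be {1,3}.
The 4 across and the 11 down share only 3, so (2,1) = 3.
(2,2) = 4 − 3 = 1 completes the 4 across.
(1,1) = 11 − 3 = 8 completes the 11 down.
(1,2) = 17 − 8 = 9 completes the 17 across.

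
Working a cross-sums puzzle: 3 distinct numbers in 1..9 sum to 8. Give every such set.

3 distinct digits from 1–9 sum between 6 and 24.

{1,2,5}; {1,3,4}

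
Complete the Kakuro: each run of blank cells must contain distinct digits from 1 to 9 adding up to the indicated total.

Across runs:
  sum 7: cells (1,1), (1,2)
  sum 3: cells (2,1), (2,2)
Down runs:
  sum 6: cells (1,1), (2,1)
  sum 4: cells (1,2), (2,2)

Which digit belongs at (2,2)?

3 in 2 cells must be {1,2}; 4 in 2 cells must be {1,3}.
The 3 across and the 4 down share only 1, so (2,2) = 1.
(1,2) = 4 − 1 = 3 completes the 4 down.
(2,1) = 3 − 1 = 2 completes the 3 across.
(1,1) = 7 − 3 = 4 completes the 7 across.

1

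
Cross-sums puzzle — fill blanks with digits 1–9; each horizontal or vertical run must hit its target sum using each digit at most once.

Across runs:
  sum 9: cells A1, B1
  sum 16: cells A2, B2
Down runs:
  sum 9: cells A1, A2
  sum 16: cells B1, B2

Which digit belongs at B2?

9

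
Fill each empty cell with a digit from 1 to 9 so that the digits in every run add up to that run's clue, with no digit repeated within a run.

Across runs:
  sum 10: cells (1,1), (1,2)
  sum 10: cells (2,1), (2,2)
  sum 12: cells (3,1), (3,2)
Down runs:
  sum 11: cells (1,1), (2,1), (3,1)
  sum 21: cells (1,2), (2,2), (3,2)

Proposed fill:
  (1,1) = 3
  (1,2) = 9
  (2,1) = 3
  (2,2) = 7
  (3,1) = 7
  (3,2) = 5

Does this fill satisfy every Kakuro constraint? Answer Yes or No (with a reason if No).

No — the across run (1,1)–(1,2) sums to 12, not 10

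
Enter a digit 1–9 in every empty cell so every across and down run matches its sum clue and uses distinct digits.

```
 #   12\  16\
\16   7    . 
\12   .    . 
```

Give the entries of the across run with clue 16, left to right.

7, 9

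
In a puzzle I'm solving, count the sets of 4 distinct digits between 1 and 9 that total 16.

8

4 distinct digits from 1–9 sum between 10 and 30.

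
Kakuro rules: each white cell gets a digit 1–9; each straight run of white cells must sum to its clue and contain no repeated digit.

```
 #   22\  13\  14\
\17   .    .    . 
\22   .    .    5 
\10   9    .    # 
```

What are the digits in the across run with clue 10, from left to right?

9 1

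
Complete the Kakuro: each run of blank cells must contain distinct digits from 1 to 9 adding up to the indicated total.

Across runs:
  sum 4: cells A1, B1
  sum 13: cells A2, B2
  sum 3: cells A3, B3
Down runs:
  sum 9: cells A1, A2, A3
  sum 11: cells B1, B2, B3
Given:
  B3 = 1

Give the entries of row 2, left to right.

4 in 2 cells must be {1,3}; 3 in 2 cells must be {1,2}.
B1 = 3: the only remaining digit allowed by both the 4 across and the 11 down.
B2 = 11 − 4 = 7 completes the 11 down.
A3 = 3 − 1 = 2 completes the 3 across.
A1 = 4 − 3 = 1 completes the 4 across.
A2 = 13 − 7 = 6 completes the 13 across.

6, 7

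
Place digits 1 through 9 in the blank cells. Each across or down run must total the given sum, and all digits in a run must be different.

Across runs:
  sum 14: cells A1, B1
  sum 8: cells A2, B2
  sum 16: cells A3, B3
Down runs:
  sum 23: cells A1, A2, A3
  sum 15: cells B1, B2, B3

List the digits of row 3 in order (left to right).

16 in 2 cells must be {7,9}; 23 in 3 cells must be {6,8,9}.
The 8 across and the 23 down share only 6, so A2 = 6.
B2 = 8 − 6 = 2 completes the 8 across.
Given what's placed, A3 must be 9 to fit the 16 across and 23 down.
B3 = 16 − 9 = 7 completes the 16 across.
A1 = 23 − 15 = 8 completes the 23 down.
B1 = 14 − 8 = 6 completes the 14 across.

9 7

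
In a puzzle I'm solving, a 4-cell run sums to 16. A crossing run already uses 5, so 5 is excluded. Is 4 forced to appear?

No

Counterexample: {1,2,6,7} sums to 16 under that restriction without using 4.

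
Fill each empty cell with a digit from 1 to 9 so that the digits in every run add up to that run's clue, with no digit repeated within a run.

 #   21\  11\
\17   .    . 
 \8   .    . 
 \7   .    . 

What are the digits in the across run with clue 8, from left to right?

7 1

17 in 2 cells must be {8,9}.
The 17 across and the 11 down share only 8, so R1C2 = 8.
R1C1 = 17 − 8 = 9 completes the 17 across.
Nothing is forced directly, so branch on R2C1, whose candidates are 5 or 7. If R2C1 = 5: then R2C2 would have to be in {3} for the 8 across but in {1,2} for the 11 down — contradiction. So R2C1 = 7.
R2C2 = 8 − 7 = 1 completes the 8 across.
R3C1 = 21 − 16 = 5 completes the 21 down.
R3C2 = 7 − 5 = 2 completes the 7 across.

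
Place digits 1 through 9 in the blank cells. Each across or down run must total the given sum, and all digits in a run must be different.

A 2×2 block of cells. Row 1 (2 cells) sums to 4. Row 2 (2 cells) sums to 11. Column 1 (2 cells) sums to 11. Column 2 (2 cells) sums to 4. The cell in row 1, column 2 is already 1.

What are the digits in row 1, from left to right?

3, 1

4 in 2 cells must be {1,3}.
(1,1) = 4 − 1 = 3 completes the 4 across.
(2,1) = 11 − 3 = 8 completes the 11 down.
(2,2) = 11 − 8 = 3 completes the 11 across.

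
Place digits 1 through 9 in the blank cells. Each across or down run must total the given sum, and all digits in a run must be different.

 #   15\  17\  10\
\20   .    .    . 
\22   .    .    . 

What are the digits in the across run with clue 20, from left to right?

17 in 2 cells must be {8,9}.
Nothing is forced directly, so branch on R1C2, whose candidates are 8 or 9. If R1C2 = 9: that forces R2C2 = 8, R2C3 = 9, after which R1C3 would have to be in {3,4,5,6,7,8} for the 20 across but in {1} for the 10 down — contradiction. So R1C2 = 8.
R2C2 = 17 − 8 = 9 completes the 17 down.
Nothing is forced directly, so branch on R1C1, whose candidates are 7 or 9. If R1C1 = 7: then R1C3 would have to be in {5} for the 20 across but in {1,2,3,4,6,7,8,9} for the 10 down — contradiction. So R1C1 = 9.
R1C3 = 20 − 17 = 3 completes the 20 across.
R2C1 = 15 − 9 = 6 completes the 15 down.
R2C3 = 22 − 15 = 7 completes the 22 across.

9, 8, 3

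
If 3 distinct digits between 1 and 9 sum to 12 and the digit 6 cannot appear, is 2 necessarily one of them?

No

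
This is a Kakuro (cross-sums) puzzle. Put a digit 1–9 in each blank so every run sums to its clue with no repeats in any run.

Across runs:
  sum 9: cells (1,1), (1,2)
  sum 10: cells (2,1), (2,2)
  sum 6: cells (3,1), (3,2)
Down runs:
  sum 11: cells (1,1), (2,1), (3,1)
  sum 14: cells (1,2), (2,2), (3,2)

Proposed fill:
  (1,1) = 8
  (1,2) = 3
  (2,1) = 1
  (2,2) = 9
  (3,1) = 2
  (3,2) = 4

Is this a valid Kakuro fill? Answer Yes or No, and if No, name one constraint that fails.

No — the across run (1,1)–(1,2) sums to 11, not 9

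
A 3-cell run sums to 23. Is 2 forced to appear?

The only way to make 23 from 3 distinct digits is {6,8,9}, which does not contain 2.

No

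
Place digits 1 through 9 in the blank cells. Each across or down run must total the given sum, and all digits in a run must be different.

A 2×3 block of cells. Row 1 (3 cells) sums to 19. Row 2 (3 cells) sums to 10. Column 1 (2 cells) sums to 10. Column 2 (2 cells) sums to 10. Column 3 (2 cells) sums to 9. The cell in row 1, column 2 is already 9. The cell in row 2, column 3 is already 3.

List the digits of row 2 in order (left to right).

6 1 3

(1,3) = 9 − 3 = 6 completes the 9 down.
(2,2) = 10 − 9 = 1 completes the 10 down.
(1,1) = 19 − 15 = 4 completes the 19 across.
(2,1) = 10 − 4 = 6 completes the 10 across.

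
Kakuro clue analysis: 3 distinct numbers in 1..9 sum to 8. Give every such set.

3 distinct digits from 1–9 sum between 6 and 24.

{1,2,5}; {1,3,4}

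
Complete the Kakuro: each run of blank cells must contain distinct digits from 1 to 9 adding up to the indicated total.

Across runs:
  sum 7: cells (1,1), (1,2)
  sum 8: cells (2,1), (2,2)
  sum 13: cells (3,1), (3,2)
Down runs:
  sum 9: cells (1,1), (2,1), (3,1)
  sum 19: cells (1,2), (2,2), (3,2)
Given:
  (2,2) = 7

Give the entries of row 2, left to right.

(2,1) = 8 − 7 = 1 completes the 8 across.
No cell is forced outright now. (1,2) can only be 3 or 4 (the digits allowed by both its 7 across and its 19 down). If (1,2) = 3: then (1,1) would have to be in {4} for the 7 across but in {2,3,5,6} for the 9 down — contradiction. So (1,2) = 4.
(1,1) = 7 − 4 = 3 completes the 7 across.
(3,1) = 9 − 4 = 5 completes the 9 down.
(3,2) = 13 − 5 = 8 completes the 13 across.

1 7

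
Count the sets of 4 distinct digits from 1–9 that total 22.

11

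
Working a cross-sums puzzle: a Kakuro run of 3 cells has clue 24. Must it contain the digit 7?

The only way to make 24 from 3 distinct digits is {7,8,9}, which contains 7.

Yes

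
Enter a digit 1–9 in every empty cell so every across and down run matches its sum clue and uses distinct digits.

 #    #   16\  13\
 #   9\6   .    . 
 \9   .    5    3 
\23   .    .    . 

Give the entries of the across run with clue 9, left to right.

1, 5, 3

23 in 3 cells must be {6,8,9}.
R2C1 = 9 − 8 = 1 completes the 9 across.
R3C1 = 9 − 1 = 8 completes the 9 down.
Given what's placed, R3C2 must be 9 to fit the 23 across and 16 down.
R3C3 = 23 − 17 = 6 completes the 23 across.
R1C2 = 16 − 14 = 2 completes the 16 down.
R1C3 = 6 − 2 = 4 completes the 6 across.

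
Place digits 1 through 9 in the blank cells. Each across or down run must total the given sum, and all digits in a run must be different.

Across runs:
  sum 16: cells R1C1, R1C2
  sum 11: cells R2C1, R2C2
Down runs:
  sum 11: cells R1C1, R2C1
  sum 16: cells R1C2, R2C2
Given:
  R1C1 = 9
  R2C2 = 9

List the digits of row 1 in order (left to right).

9, 7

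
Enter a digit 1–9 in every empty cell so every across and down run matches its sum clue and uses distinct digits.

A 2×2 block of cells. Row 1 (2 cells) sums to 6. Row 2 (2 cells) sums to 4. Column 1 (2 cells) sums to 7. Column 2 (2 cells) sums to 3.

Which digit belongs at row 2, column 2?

4 in 2 cells must be {1,3}; 3 in 2 cells must be {1,2}.
The 4 across and the 3 down share only 1, so (2,2) = 1.
(1,2) = 3 − 1 = 2 completes the 3 down.
(2,1) = 4 − 1 = 3 completes the 4 across.
(1,1) = 6 − 2 = 4 completes the 6 across.

1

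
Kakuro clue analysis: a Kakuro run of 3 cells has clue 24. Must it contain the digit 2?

The only way to make 24 from 3 distinct digits is {7,8,9}, which does not contain 2.

No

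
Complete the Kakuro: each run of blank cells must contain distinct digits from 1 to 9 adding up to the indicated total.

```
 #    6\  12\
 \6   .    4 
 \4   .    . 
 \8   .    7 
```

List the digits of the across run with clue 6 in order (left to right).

4 in 2 cells must be {1,3}; 6 in 3 cells must be {1,2,3}.
R1C1 = 6 − 4 = 2 completes the 6 across.
R2C2 = 12 − 11 = 1 completes the 12 down.
R3C1 = 8 − 7 = 1 completes the 8 across.
R2C1 = 4 − 1 = 3 completes the 4 across.

2 4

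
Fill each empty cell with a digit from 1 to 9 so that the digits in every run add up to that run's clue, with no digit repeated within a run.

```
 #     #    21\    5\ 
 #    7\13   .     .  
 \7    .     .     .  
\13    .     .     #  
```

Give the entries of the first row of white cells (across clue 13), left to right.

7 in 3 cells must be {1,2,4}.
The 13 across and the 5 down share only 4, so R1C3 = 4.
Intersecting the 7 across with the 21 down forces R2C2 = 4.
R2C3 = 5 − 4 = 1 completes the 5 down.
R1C2 = 13 − 4 = 9 completes the 13 across.
R2C1 = 7 − 5 = 2 completes the 7 across.
R3C1 = 7 − 2 = 5 completes the 7 down.
R3C2 = 13 − 5 = 8 completes the 13 across.

9 4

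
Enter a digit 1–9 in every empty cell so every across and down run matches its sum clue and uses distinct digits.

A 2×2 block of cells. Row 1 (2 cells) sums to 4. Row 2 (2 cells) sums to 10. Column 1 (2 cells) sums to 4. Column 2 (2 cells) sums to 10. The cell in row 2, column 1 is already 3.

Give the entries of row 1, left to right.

4 in 2 cells must be {1,3}.
(1,1) = 4 − 3 = 1 completes the 4 down.
(1,2) = 4 − 1 = 3 completes the 4 across.
(2,2) = 10 − 3 = 7 completes the 10 across.

1 3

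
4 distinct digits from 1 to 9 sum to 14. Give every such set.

4 distinct digits from 1–9 sum between 10 and 30.

{1,2,3,8}; {1,2,4,7}; {1,2,5,6}; {1,3,4,6}; {2,3,4,5}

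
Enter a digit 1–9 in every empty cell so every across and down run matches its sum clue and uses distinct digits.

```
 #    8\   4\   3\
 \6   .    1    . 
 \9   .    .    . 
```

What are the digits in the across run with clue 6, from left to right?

3 1 2

6 in 3 cells must be {1,2,3}; 4 in 2 cells must be {1,3}; 3 in 2 cells must be {1,2}.
R1C3 = 2: the only remaining digit allowed by both the 6 across and the 3 down.
R2C2 = 4 − 1 = 3 completes the 4 down.
R2C3 = 3 − 2 = 1 completes the 3 down.
R1C1 = 6 − 3 = 3 completes the 6 across.
R2C1 = 9 − 4 = 5 completes the 9 across.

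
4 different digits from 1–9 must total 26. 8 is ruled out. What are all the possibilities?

4 distinct digits from 1–9 sum between 10 and 30.
Dropping sets that contain 8.
Only one set works: {4,6,7,9}.

{4,6,7,9}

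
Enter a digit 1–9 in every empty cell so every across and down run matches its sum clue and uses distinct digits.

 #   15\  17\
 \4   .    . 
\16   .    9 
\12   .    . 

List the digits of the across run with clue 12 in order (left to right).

5 7

4 in 2 cells must be {1,3}; 16 in 2 cells must be {7,9}.
R2C1 = 16 − 9 = 7 completes the 16 across.
R1C1 = 3: the only remaining digit allowed by both the 4 across and the 15 down.
R1C2 = 4 − 3 = 1 completes the 4 across.
R3C1 = 15 − 10 = 5 completes the 15 down.
R3C2 = 12 − 5 = 7 completes the 12 across.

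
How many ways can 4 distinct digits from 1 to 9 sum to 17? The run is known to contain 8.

3

4 distinct digits from 1–9 sum between 10 and 30.
Keeping only sets containing 8.
Enumerating: {1,2,6,8}, {1,3,5,8}, {2,3,4,8}.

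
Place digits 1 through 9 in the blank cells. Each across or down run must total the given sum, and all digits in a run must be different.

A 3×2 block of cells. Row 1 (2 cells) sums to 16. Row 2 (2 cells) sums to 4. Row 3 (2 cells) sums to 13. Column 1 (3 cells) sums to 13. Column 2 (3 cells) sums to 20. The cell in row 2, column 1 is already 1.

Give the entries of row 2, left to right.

16 in 2 cells must be {7,9}; 4 in 2 cells must be {1,3}.
(2,2) = 4 − 1 = 3 completes the 4 across.
(1,2) = 9: the only remaining digit allowed by both the 16 across and the 20 down.
(3,2) = 20 − 12 = 8 completes the 20 down.
(1,1) = 16 − 9 = 7 completes the 16 across.
(3,1) = 13 − 8 = 5 completes the 13 across.

1 3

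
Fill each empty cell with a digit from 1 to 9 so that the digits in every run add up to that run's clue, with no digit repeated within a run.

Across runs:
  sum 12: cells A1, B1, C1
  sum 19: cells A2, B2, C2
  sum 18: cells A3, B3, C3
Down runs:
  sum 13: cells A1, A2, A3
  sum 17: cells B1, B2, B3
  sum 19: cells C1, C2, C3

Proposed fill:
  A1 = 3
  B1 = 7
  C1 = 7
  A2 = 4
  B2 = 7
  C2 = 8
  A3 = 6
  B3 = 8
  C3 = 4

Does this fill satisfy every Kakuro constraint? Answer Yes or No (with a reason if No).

No — the down run B1–B3 sums to 22, not 17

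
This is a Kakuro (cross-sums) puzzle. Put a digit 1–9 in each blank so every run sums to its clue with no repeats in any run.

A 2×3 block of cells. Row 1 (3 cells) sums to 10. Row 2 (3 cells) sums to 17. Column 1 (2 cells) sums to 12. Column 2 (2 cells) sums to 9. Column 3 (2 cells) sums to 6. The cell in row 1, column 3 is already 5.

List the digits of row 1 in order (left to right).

3 2 5

(2,3) = 6 − 5 = 1 completes the 6 down.
Given what's placed, (2,2) must be 7 to fit the 17 across and 9 down.
(1,2) = 9 − 7 = 2 completes the 9 down.
(2,1) = 17 − 8 = 9 completes the 17 across.
(1,1) = 10 − 7 = 3 completes the 10 across.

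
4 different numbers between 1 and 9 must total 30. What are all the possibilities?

{6,7,8,9}

4 distinct digits from 1–9 sum between 10 and 30.
Only one set works: {6,7,8,9}.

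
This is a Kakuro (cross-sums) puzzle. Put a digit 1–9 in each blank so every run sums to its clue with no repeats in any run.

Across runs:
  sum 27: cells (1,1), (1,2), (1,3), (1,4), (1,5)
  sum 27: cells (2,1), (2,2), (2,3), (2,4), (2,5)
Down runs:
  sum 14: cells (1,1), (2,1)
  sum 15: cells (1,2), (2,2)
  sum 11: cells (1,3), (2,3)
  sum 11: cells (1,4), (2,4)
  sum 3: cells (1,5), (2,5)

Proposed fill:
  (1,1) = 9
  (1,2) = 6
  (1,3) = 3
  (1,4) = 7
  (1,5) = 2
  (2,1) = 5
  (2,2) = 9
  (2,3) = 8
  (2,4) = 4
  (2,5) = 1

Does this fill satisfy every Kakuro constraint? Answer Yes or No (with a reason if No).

Across: 9+6+3+7+2=27; 5+9+8+4+1=27. Down: 9+5=14; 6+9=15; 3+8=11; 7+4=11; 2+1=3. No digit repeats within any run.

Yes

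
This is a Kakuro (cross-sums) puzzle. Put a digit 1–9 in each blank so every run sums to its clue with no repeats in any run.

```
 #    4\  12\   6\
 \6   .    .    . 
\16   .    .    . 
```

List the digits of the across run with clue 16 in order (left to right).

6 in 3 cells must be {1,2,3}; 4 in 2 cells must be {1,3}.
The 6 across and the 12 down share only 3, so R1C2 = 3.
R2C2 = 12 − 3 = 9 completes the 12 down.
Given what's placed, R1C1 must be 1 to fit the 6 across and 4 down.
R1C3 = 6 − 4 = 2 completes the 6 across.
R2C1 = 4 − 1 = 3 completes the 4 down.
R2C3 = 16 − 12 = 4 completes the 16 across.

3 9 4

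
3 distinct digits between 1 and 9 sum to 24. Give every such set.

3 distinct digits from 1–9 sum between 6 and 24.
Only one set works: {7,8,9}.

{7,8,9}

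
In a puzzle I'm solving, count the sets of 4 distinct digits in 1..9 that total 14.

4 distinct digits from 1–9 sum between 10 and 30.
Enumerating: {1,2,3,8}, {1,2,4,7}, {1,2,5,6}, {1,3,4,6}, {2,3,4,5}.

5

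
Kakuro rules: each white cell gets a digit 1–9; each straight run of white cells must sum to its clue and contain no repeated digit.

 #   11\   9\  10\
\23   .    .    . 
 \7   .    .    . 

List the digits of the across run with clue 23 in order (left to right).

9, 8, 6

23 in 3 cells must be {6,8,9}; 7 in 3 cells must be {1,2,4}.
Nothing is forced directly, so branch on R1C2, whose candidates are 6 or 8. If R1C2 = 6: then R2C2 would have to be in {1,2,4} for the 7 across but in {3} for the 9 down — contradiction. So R1C2 = 8.
R2C2 = 9 − 8 = 1 completes the 9 down.
Nothing is forced directly, so branch on R2C1, whose candidates are 2 or 4. If R2C1 = 4: then R1C1 would have to be in {6,9} for the 23 across but in {7} for the 11 down — contradiction. So R2C1 = 2.
R1C1 = 11 − 2 = 9 completes the 11 down.
R1C3 = 23 − 17 = 6 completes the 23 across.
R2C3 = 7 − 3 = 4 completes the 7 across.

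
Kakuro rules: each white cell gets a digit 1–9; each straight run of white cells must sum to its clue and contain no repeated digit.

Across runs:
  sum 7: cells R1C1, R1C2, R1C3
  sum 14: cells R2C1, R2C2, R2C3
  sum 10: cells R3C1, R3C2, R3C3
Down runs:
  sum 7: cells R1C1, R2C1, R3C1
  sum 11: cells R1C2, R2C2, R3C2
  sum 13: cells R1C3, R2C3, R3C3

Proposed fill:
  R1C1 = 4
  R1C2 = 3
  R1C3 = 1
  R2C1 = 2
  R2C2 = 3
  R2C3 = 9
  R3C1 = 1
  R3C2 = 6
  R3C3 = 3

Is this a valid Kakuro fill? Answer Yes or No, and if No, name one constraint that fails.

No — the across run R1C1–R1C3 sums to 8, not 7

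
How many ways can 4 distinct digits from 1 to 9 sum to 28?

4 distinct digits from 1–9 sum between 10 and 30.
Enumerating: {4,7,8,9}, {5,6,8,9}.

2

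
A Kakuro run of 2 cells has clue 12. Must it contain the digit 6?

No

Counterexample: {3,9} sums to 12 without using 6.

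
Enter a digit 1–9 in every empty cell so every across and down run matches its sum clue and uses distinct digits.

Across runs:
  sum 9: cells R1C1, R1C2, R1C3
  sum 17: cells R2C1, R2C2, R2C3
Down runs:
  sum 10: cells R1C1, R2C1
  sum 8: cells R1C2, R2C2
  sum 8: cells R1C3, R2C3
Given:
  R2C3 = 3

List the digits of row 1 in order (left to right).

R1C3 = 8 − 3 = 5 completes the 8 down.
No cell is forced outright now. R2C2 can only be 5 or 6 (the digits allowed by both its 17 across and its 8 down). If R2C2 = 6: then R1C2 would have to be in {1,3} for the 9 across but in {2} for the 8 down — contradiction. So R2C2 = 5.
R1C2 = 8 − 5 = 3 completes the 8 down.
R2C1 = 17 − 8 = 9 completes the 17 across.
R1C1 = 9 − 8 = 1 completes the 9 across.

1, 3, 5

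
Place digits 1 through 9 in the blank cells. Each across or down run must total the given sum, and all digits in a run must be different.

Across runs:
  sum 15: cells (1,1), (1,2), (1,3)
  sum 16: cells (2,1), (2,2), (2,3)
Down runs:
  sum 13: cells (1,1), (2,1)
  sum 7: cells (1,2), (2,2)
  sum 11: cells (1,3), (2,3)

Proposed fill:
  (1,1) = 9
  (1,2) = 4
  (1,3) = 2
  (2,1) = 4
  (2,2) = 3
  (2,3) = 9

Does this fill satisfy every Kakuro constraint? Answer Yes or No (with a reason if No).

Across: 9+4+2=15; 4+3+9=16. Down: 9+4=13; 4+3=7; 2+9=11. No digit repeats within any run.

Yes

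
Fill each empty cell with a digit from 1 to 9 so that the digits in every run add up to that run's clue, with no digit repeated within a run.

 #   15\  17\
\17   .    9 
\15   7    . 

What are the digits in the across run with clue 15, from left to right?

7 8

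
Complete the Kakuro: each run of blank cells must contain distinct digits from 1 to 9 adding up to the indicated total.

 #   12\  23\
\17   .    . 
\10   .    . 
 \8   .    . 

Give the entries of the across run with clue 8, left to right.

2 6

17 in 2 cells must be {8,9}; 23 in 3 cells must be {6,8,9}.
The 8 across and the 23 down share only 6, so R3C2 = 6.
R3C1 = 8 − 6 = 2 completes the 8 across.
Given what's placed, R1C1 must be 9 to fit the 17 across and 12 down.
R1C2 = 17 − 9 = 8 completes the 17 across.
R2C1 = 12 − 11 = 1 completes the 12 down.
R2C2 = 10 − 1 = 9 completes the 10 across.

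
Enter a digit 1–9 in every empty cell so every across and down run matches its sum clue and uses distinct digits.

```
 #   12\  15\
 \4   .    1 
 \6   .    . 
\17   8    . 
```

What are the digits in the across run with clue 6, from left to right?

1 5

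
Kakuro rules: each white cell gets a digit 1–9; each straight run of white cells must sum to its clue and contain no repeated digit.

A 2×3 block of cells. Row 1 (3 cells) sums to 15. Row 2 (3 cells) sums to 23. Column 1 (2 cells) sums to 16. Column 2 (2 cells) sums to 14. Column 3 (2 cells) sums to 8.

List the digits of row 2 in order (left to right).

23 in 3 cells must be {6,8,9}; 16 in 2 cells must be {7,9}.
The 23 across and the 16 down share only 9, so (2,1) = 9.
Given what's placed, (2,3) must be 6 to fit the 23 across and 8 down.
(1,1) = 16 − 9 = 7 completes the 16 down.
(1,3) = 8 − 6 = 2 completes the 8 down.
(2,2) = 23 − 15 = 8 completes the 23 across.
(1,2) = 15 − 9 = 6 completes the 15 across.

9, 8, 6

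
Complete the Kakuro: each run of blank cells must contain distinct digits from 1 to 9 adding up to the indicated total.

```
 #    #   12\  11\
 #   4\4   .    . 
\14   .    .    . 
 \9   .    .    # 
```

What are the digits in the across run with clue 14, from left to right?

1 5 8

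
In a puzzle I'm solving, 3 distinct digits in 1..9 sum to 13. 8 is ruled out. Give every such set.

3 distinct digits from 1–9 sum between 6 and 24.
Dropping sets that contain 8.

{1,3,9}; {1,5,7}; {2,4,7}; {2,5,6}; {3,4,6}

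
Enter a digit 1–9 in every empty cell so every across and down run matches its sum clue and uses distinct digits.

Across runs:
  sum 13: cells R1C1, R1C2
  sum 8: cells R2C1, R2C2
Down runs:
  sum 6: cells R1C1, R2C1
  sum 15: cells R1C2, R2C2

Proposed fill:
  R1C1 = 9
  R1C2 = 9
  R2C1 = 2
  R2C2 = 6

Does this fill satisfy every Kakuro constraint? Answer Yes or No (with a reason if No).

No — the down run R1C1–R2C1 sums to 11, not 6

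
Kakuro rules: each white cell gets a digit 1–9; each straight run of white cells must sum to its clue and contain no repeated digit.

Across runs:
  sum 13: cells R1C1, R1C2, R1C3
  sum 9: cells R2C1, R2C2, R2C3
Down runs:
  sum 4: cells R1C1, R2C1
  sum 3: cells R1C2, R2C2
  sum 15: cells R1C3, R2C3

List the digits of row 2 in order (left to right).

1 2 6

4 in 2 cells must be {1,3}; 3 in 2 cells must be {1,2}.
The 9 across and the 15 down share only 6, so R2C3 = 6.
R1C3 = 15 − 6 = 9 completes the 15 down.
Given what's placed, R2C1 must be 1 to fit the 9 across and 4 down.
R2C2 = 9 − 7 = 2 completes the 9 across.
R1C1 = 4 − 1 = 3 completes the 4 down.
R1C2 = 13 − 12 = 1 completes the 13 across.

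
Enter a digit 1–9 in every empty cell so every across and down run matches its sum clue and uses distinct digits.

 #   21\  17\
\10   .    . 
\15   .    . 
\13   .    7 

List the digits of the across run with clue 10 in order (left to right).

8 2

R3C1 = 13 − 7 = 6 completes the 13 across.
No cell is forced outright now. R1C1 can only be 7 or 8 (the digits allowed by both its 10 across and its 21 down). If R1C1 = 7: then R1C2 would have to be in {3} for the 10 across but in {1,2,4,6,8,9} for the 17 down — contradiction. So R1C1 = 8.
R1C2 = 10 − 8 = 2 completes the 10 across.
R2C1 = 21 − 14 = 7 completes the 21 down.
R2C2 = 15 − 7 = 8 completes the 15 across.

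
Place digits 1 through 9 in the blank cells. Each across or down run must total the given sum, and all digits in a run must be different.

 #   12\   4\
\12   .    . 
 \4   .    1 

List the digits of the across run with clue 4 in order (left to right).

4 in 2 cells must be {1,3}.
R1C2 = 4 − 1 = 3 completes the 4 down.
R2C1 = 4 − 1 = 3 completes the 4 across.
R1C1 = 12 − 3 = 9 completes the 12 across.

3 1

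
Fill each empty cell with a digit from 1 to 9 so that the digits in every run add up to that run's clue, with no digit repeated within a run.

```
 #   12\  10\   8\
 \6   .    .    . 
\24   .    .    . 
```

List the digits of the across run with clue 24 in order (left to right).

6 in 3 cells must be {1,2,3}; 24 in 3 cells must be {7,8,9}.
The 6 across and the 12 down share only 3, so R1C1 = 3.
R2C1 = 12 − 3 = 9 completes the 12 down.
Given what's placed, R2C3 must be 7 to fit the 24 across and 8 down.
R1C3 = 8 − 7 = 1 completes the 8 down.
R2C2 = 24 − 16 = 8 completes the 24 across.
R1C2 = 6 − 4 = 2 completes the 6 across.

9 8 7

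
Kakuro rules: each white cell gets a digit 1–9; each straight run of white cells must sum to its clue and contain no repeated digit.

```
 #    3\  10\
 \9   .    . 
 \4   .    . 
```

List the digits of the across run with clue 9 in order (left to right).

2 7

4 in 2 cells must be {1,3}; 3 in 2 cells must be {1,2}.
The 4 across and the 3 down share only 1, so R2C1 = 1.
R2C2 = 4 − 1 = 3 completes the 4 across.
R1C1 = 3 − 1 = 2 completes the 3 down.
R1C2 = 9 − 2 = 7 completes the 9 across.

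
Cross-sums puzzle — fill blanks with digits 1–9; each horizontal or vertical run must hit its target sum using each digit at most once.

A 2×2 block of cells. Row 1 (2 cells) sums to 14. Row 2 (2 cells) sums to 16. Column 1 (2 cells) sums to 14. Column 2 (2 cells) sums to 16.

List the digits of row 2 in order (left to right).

9 7

16 in 2 cells must be {7,9}.
The 14 across and the 16 down share only 9, so (1,2) = 9.
The 16 across and the 14 down share only 9, so (2,1) = 9.
(2,2) = 16 − 9 = 7 completes the 16 across.
(1,1) = 14 − 9 = 5 completes the 14 across.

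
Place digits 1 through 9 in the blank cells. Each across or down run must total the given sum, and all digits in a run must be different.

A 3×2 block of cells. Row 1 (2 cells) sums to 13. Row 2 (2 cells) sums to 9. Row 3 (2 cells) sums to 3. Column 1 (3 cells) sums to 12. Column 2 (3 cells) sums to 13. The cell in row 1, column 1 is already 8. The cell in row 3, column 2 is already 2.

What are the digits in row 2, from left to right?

3, 6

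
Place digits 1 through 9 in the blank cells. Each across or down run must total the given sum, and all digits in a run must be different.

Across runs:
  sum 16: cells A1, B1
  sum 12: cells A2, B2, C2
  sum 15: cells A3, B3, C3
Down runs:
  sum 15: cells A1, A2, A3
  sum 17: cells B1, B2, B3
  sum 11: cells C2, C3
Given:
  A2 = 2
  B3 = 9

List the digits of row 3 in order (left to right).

16 in 2 cells must be {7,9}.
Given what's placed, B1 must be 7 to fit the 16 across and 17 down.
B2 = 17 − 16 = 1 completes the 17 down.
C2 = 12 − 3 = 9 completes the 12 across.
C3 = 11 − 9 = 2 completes the 11 down.
A1 = 16 − 7 = 9 completes the 16 across.
A3 = 15 − 11 = 4 completes the 15 across.

4 9 2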